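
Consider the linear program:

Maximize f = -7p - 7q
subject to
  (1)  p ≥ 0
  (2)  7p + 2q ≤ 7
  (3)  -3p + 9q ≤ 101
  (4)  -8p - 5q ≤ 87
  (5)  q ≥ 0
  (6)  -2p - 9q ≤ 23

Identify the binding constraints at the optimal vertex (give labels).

(1) and (5)

Vertices and f = -7p - 7q:
  (0, 7/2) → f = -49/2
  (0, 0) → f = 0
  (1, 0) → f = -7

The maximum is at (0, 0). Substituting into each constraint, equality holds for (1) and (5); the remaining constraints have slack.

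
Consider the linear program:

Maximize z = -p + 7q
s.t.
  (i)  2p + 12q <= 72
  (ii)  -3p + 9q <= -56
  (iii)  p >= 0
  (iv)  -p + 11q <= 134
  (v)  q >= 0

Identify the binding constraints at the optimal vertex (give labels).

(i) and (ii)

Extreme points and z = -p + 7q:
  (220/9, 52/27) → z = -296/27
  (36, 0) → z = -36
  (56/3, 0) → z = -56/3

The maximum is at (220/9, 52/27). Substituting into each constraint, equality holds for (i) and (ii); the remaining constraints have slack.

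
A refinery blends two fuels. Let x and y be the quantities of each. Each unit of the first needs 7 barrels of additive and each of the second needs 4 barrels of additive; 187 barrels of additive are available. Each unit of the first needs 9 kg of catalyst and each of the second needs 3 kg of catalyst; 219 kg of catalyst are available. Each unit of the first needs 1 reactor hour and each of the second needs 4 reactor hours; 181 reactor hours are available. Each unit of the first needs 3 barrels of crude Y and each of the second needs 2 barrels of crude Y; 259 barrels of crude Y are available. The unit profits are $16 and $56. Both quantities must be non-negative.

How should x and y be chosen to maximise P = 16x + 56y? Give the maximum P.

x = 1, y = 45, maximum P = 2536

Feasible corners and P = 16x + 56y:
  (0, 0) → P = 0
  (0, 181/4) → P = 2534
  (73/3, 0) → P = 1168/3
  (21, 10) → P = 896
  (1, 45) → P = 2536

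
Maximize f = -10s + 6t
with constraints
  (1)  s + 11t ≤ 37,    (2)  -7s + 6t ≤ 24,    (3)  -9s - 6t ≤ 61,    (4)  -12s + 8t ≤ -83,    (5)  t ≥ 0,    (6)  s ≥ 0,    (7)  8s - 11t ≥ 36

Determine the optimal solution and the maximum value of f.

Vertices and f = -10s + 6t:
  (1209/140, 361/140) → f = -2481/35
  (37, 0) → f = -370
  (83/12, 0) → f = -415/6

s = 83/12, t = 0, maximum f = -415/6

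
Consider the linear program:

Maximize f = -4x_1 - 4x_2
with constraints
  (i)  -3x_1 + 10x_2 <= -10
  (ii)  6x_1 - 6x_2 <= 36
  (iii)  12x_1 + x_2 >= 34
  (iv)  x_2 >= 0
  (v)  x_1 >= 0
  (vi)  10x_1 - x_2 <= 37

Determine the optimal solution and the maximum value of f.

The binding constraints are -3x_1 + 10x_2 = -10 and x_2 = 0.
Solving simultaneously gives x_1 = 10/3, x_2 = 0.

x_1 = 10/3, x_2 = 0, maximum f = -40/3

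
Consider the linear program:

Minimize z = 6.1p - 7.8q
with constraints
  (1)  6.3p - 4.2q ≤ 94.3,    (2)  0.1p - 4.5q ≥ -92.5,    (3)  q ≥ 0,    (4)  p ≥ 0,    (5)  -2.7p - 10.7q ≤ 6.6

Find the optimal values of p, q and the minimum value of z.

p = 0, q = 185/9, minimum z = -481/3

Feasible corners and z = 6.1p - 7.8q:
  (27095/931, 59218/2793) → z = 16161/1330
  (943/63, 0) → z = 57523/630
  (0, 185/9) → z = -481/3
  (0, 0) → z = 0

At the optimal vertex, 0.1p - 4.5q = -92.5 and p = 0.
Solving simultaneously gives p = 0, q = 185/9.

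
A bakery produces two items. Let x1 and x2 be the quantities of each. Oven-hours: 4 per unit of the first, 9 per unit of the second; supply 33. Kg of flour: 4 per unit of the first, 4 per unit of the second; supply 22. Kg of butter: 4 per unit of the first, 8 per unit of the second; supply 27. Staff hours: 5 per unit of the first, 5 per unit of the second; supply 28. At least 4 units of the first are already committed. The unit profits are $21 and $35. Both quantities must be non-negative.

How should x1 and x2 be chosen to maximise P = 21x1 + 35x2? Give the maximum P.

Vertices and P = 21x1 + 35x2:
  (11/2, 0) → P = 231/2
  (4, 0) → P = 84
  (17/4, 5/4) → P = 133
  (4, 11/8) → P = 1057/8

The binding constraints are 4x1 + 4x2 = 22 and 4x1 + 8x2 = 27.
Solving simultaneously gives x1 = 17/4, x2 = 5/4.

x1 = 17/4, x2 = 5/4, maximum P = 133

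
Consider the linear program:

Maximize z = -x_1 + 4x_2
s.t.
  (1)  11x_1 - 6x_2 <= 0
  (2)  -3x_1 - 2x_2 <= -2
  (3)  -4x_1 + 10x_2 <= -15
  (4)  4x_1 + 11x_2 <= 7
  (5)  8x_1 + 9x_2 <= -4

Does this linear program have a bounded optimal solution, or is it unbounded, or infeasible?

The boundaries 11x_1 - 6x_2 = 0 and -4x_1 + 10x_2 = -15 meet at (-45/43, -165/86), but that point violates -3x_1 - 2x_2 ≤ -2. Every candidate vertex is excluded by some other constraint, so the feasible region is empty.

infeasible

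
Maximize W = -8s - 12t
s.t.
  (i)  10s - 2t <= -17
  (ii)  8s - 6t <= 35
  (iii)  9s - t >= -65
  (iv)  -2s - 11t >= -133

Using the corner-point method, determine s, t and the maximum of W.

Feasible corners and W = -8s - 12t:
  (-43/11, -243/22) → W = 1802/11
  (79/114, 682/57) → W = -8500/57
  (-425/46, -835/46) → W = 6710/23
  (-582/101, 1327/101) → W = -11268/101

s = -425/46, t = -835/46, maximum W = 6710/23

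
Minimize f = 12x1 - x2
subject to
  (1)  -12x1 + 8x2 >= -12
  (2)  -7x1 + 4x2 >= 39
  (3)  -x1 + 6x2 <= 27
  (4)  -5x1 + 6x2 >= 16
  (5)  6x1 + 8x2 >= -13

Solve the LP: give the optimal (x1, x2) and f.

x1 = -147/22, x2 = 149/44, minimum f = -3677/44

Corner points and f = 12x1 - x2:
  (-63/19, 75/19) → f = -831/19
  (-91/20, 143/80) → f = -4511/80
  (-147/22, 149/44) → f = -3677/44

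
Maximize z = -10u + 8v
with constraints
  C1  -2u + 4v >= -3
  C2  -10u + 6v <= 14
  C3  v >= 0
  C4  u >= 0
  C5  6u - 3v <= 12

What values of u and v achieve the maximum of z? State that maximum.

u = 19, v = 34, maximum z = 82

Corner points and z = -10u + 8v:
  (3/2, 0) → z = -15
  (13/6, 1/3) → z = -19
  (0, 7/3) → z = 56/3
  (19, 34) → z = 82
  (0, 0) → z = 0

The optimum lies where -10u + 6v = 14 and 6u - 3v = 12.
Solving simultaneously gives u = 19, v = 34.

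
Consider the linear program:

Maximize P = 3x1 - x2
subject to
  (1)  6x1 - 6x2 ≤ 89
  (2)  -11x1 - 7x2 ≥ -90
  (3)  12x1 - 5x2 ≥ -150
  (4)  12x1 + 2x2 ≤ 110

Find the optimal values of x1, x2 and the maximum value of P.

Feasible corners and P = 3x1 - x2:
  (-1345/42, -328/7) → P = -689/14
  (419/42, -34/7) → P = 487/14
  (-600/139, 2730/139) → P = -4530/139
  (295/31, -65/31) → P = 950/31

The optimum lies where 6x1 - 6x2 = 89 and 12x1 + 2x2 = 110.
Solving simultaneously gives x1 = 419/42, x2 = -34/7.

x1 = 419/42, x2 = -34/7, maximum P = 487/14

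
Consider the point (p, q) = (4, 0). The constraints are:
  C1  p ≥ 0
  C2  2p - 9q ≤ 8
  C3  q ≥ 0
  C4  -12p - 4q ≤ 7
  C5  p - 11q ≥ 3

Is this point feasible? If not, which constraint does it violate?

feasible

C1: 4 ≥ 0 ✓
C2: 8 ≤ 8 ✓
C3: 0 ≥ 0 ✓
C4: -48 ≤ 7 ✓
C5: 4 ≥ 3 ✓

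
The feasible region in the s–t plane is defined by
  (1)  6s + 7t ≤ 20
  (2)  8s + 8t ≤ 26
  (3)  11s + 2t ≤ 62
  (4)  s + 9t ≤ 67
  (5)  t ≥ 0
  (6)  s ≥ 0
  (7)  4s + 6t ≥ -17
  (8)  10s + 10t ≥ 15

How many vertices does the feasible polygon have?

5

Of the 27 pairwise boundary intersections, those satisfying every inequality are:
  (11/4, 1/2)
  (0, 20/7)
  (13/4, 0)
  (3/2, 0)
  (0, 3/2)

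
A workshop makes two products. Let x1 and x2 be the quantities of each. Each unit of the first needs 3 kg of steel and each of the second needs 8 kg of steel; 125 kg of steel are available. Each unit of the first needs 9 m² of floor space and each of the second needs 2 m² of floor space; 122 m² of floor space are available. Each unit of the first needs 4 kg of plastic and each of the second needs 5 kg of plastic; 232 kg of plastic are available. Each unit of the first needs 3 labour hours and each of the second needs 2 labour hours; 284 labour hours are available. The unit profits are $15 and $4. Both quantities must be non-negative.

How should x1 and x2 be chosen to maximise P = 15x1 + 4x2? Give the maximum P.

x1 = 11, x2 = 23/2, maximum P = 211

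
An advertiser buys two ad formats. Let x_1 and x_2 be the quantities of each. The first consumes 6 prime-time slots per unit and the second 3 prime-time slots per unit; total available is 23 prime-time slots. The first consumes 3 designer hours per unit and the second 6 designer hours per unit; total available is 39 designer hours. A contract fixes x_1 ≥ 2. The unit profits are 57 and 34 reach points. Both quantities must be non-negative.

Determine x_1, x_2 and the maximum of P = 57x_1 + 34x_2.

Corner points and P = 57x_1 + 34x_2:
  (23/6, 0) → P = 437/2
  (2, 0) → P = 114
  (2, 11/3) → P = 716/3

The optimum lies where 6x_1 + 3x_2 = 23 and x_1 = 2.
Solving simultaneously gives x_1 = 2, x_2 = 11/3.

x_1 = 2, x_2 = 11/3, maximum P = 716/3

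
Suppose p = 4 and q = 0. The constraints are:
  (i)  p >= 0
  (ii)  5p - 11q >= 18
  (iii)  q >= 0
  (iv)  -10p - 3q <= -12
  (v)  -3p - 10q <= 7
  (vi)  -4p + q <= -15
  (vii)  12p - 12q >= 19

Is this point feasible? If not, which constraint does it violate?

feasible

(i): 4 ≥ 0 ✓
(ii): 20 ≥ 18 ✓
(iii): 0 ≥ 0 ✓
(iv): -40 ≤ -12 ✓
(v): -12 ≤ 7 ✓
(vi): -16 ≤ -15 ✓
(vii): 48 ≥ 19 ✓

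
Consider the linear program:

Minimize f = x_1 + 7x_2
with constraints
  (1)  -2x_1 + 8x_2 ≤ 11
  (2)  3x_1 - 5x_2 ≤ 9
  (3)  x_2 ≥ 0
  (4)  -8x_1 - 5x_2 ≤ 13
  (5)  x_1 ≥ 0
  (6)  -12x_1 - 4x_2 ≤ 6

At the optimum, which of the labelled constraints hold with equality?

Corner points and f = x_1 + 7x_2:
  (127/14, 51/14) → f = 242/7
  (0, 11/8) → f = 77/8
  (3, 0) → f = 3
  (0, 0) → f = 0

The minimum is at (0, 0). Substituting into each constraint, equality holds for (3) and (5); the remaining constraints have slack.

(3) and (5)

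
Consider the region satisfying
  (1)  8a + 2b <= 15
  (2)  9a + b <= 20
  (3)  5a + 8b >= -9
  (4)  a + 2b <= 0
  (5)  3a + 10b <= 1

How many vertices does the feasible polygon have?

The feasible vertices (each the meet of two boundaries and inside every other half-plane) are:
  (5/2, -5/2)
  (15/7, -15/14)
  (169/67, -181/67)
  (-49/13, 16/13)
  (-1/2, 1/4)

5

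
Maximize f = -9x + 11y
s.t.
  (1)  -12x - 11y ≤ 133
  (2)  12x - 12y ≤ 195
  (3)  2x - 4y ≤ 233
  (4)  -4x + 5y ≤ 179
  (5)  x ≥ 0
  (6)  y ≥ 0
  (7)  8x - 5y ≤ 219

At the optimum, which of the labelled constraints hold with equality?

Corner points and f = -9x + 11y:
  (65/4, 0) → f = -585/4
  (551/12, 89/3) → f = -1043/12
  (0, 179/5) → f = 1969/5
  (199/2, 577/5) → f = 3739/10
  (0, 0) → f = 0

The maximum is at (0, 179/5). Substituting into each constraint, equality holds for (4) and (5); the remaining constraints have slack.

(4) and (5)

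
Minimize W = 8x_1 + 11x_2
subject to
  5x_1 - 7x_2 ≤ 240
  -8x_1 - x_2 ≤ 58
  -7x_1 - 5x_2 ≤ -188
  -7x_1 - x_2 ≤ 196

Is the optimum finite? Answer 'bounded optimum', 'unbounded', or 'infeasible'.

bounded optimum

Corner points and W = 8x_1 + 11x_2:
  (34, -10) → W = 162
  (-478/33, 1910/33) → W = 17186/33
The feasible region has finitely many vertices and no improving ray; the minimum is 162 at (34, -10).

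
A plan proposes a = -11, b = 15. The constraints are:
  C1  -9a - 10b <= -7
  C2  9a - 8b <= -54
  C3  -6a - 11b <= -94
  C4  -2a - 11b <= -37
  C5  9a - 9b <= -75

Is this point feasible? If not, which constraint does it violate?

C1: -51 ≤ -7 ✓
C2: -219 ≤ -54 ✓
C3: -99 ≤ -94 ✓
C4: -143 ≤ -37 ✓
C5: -234 ≤ -75 ✓

feasible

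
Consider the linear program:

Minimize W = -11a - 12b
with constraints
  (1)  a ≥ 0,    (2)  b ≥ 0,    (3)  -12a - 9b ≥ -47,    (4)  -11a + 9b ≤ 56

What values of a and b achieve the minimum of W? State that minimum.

a = 0, b = 47/9, minimum W = -188/3

Corner points and W = -11a - 12b:
  (0, 0) → W = 0
  (0, 47/9) → W = -188/3
  (47/12, 0) → W = -517/12

The optimum lies where a = 0 and -12a - 9b = -47.
Solving simultaneously gives a = 0, b = 47/9.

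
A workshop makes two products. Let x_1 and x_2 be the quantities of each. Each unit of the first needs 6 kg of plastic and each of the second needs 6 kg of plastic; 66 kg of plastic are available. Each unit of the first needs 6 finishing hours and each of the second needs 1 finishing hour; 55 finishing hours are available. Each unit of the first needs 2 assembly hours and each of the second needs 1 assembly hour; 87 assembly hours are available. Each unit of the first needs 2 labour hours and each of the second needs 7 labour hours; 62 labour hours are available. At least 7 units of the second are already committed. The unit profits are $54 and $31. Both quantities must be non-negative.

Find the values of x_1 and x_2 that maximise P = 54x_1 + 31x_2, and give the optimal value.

Feasible corners and P = 54x_1 + 31x_2:
  (0, 62/7) → P = 1922/7
  (0, 7) → P = 217
  (3, 8) → P = 410
  (4, 7) → P = 433

x_1 = 4, x_2 = 7, maximum P = 433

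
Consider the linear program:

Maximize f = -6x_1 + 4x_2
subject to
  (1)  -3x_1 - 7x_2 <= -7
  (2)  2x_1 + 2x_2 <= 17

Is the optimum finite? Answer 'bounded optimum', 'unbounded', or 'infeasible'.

unbounded

From the feasible point (105/8, -37/8), moving in the direction (-2, 2) keeps every constraint satisfied while f increases without bound.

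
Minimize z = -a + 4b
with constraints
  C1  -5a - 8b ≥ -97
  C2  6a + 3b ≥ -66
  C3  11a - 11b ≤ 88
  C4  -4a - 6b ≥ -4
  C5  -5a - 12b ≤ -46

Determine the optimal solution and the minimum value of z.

a = -38/3, b = 82/9, minimum z = 442/9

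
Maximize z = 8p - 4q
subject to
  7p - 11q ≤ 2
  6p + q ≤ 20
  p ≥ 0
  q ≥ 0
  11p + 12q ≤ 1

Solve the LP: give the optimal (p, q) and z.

The binding constraints are q = 0 and 11p + 12q = 1.
Solving simultaneously gives p = 1/11, q = 0.

p = 1/11, q = 0, maximum z = 8/11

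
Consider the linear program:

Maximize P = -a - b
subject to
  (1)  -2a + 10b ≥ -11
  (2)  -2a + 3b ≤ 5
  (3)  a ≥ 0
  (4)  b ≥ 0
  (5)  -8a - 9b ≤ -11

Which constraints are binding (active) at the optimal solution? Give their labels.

(3) and (5)

Extreme points and P = -a - b:
  (11/2, 0) → P = -11/2
  (0, 5/3) → P = -5/3
  (0, 11/9) → P = -11/9
  (11/8, 0) → P = -11/8
The feasible region is unbounded (it extends along (5, 1), (3, 2)), but P strictly decreases along every unbounded feasible direction, so there is no improving ray and the maximum is attained at a vertex.

The maximum is at (0, 11/9). Substituting into each constraint, equality holds for (3) and (5); the remaining constraints have slack.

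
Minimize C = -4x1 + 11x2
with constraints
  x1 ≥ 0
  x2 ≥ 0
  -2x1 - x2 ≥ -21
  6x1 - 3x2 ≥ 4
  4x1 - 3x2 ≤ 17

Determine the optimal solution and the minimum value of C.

Extreme points and C = -4x1 + 11x2:
  (2/3, 0) → C = -8/3
  (17/4, 0) → C = -17
  (67/12, 59/6) → C = 515/6
  (8, 5) → C = 23

x1 = 17/4, x2 = 0, minimum C = -17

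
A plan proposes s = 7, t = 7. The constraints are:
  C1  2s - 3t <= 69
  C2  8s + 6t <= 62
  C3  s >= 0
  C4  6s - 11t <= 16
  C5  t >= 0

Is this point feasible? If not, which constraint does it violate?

Constraint C2: 8s + 6t = 98, which is not ≤ 62. All other constraints are satisfied.

not feasible — violates C2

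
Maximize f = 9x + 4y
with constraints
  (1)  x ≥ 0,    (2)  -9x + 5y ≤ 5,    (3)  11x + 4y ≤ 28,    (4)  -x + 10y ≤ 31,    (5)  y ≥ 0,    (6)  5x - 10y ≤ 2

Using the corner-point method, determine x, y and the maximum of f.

Vertices and f = 9x + 4y:
  (0, 1) → f = 4
  (0, 0) → f = 0
  (21/17, 274/85) → f = 2041/85
  (26/19, 123/38) → f = 480/19
  (144/65, 59/65) → f = 1532/65
  (2/5, 0) → f = 18/5

The optimum lies where 11x + 4y = 28 and -x + 10y = 31.
Solving simultaneously gives x = 26/19, y = 123/38.

x = 26/19, y = 123/38, maximum f = 480/19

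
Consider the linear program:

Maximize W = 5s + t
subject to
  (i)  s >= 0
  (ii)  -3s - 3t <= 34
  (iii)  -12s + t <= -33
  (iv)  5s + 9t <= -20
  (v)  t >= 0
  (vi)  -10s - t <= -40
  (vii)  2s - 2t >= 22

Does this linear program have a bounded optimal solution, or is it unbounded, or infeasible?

infeasible

The boundaries -3s - 3t = 34 and -10s - t = -40 meet at (154/27, -460/27), but that point violates t ≥ 0. Every candidate vertex is excluded by some other constraint, so the feasible region is empty.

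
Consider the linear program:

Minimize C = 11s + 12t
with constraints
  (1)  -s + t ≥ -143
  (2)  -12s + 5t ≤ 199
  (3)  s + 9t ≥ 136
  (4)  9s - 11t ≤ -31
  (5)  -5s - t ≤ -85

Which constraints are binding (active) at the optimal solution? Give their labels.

(4) and (5)

Vertices and C = 11s + 12t:
  (802, 659) → C = 16730
  (226/37, 2015/37) → C = 26666/37
  (113/8, 115/8) → C = 2623/8
The feasible region is unbounded (it extends along (1, 1), (5, 12)), but C strictly increases along every unbounded feasible direction, so there is no improving ray and the minimum is attained at a vertex.

The minimum is at (113/8, 115/8). Substituting into each constraint, equality holds for (4) and (5); the remaining constraints have slack.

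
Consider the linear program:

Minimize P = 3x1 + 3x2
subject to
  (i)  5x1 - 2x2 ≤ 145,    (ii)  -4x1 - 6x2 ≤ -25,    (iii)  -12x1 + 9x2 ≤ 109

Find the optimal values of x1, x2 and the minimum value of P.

Vertices and P = 3x1 + 3x2:
  (460/19, -455/38) → P = 1395/38
  (1523/21, 2285/21) → P = 544
  (-143/36, 184/27) → P = 307/36

The optimum lies where -4x1 - 6x2 = -25 and -12x1 + 9x2 = 109.
Solving simultaneously gives x1 = -143/36, x2 = 184/27.

x1 = -143/36, x2 = 184/27, minimum P = 307/36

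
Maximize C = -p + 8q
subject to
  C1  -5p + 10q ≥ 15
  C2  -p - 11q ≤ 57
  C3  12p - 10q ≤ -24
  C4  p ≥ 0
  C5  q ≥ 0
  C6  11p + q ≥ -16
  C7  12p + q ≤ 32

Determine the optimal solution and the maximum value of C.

At the optimal vertex, p = 0 and 12p + q = 32.
Solving simultaneously gives p = 0, q = 32.

p = 0, q = 32, maximum C = 256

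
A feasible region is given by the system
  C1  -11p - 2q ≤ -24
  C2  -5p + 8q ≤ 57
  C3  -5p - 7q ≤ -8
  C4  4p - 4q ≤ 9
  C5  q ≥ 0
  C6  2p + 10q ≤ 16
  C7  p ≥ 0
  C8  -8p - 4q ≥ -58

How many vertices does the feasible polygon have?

4

Of the 28 pairwise boundary intersections, those satisfying every inequality are:
  (24/11, 0)
  (104/53, 64/53)
  (9/4, 0)
  (77/24, 23/24)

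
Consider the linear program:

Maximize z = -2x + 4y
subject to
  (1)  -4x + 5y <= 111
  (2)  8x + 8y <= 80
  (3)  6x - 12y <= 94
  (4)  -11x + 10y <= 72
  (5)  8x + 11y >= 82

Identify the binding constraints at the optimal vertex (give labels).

(2) and (4)

Extreme points and z = -2x + 4y:
  (4/3, 26/3) → z = 32
  (28/3, 2/3) → z = -16
  (28/201, 1478/201) → z = 1952/67

The maximum is at (4/3, 26/3). Substituting into each constraint, equality holds for (2) and (4); the remaining constraints have slack.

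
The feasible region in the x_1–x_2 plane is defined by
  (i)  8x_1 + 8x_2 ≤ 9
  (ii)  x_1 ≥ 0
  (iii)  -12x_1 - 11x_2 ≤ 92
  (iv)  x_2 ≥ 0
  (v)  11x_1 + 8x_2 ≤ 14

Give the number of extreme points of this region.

The feasible vertices (each the meet of two boundaries and inside every other half-plane) are:
  (0, 9/8)
  (9/8, 0)
  (0, 0)

3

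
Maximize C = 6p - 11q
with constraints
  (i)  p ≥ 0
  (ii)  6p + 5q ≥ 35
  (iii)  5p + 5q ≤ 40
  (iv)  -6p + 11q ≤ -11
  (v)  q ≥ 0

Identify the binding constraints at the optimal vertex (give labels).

Feasible corners and C = 6p - 11q:
  (55/12, 3/2) → C = 11
  (35/6, 0) → C = 35
  (99/17, 37/17) → C = 11
  (8, 0) → C = 48

The maximum is at (8, 0). Substituting into each constraint, equality holds for (iii) and (v); the remaining constraints have slack.

(iii) and (v)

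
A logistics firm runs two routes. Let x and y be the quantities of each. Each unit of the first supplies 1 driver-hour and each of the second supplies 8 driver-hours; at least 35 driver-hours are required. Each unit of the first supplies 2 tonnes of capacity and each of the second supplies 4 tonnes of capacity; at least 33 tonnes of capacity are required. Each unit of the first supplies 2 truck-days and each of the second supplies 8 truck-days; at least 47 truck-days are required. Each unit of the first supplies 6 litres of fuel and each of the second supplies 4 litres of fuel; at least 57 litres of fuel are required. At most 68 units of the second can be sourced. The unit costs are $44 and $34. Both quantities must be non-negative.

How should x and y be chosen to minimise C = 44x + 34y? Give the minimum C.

x = 6, y = 21/4, minimum C = 885/2

Extreme points and C = 44x + 34y:
  (0, 57/4) → C = 969/2
  (0, 68) → C = 2312
  (35, 0) → C = 1540
  (12, 23/8) → C = 2503/4
  (19/2, 7/2) → C = 537
  (6, 21/4) → C = 885/2
The feasible region is unbounded (it extends along (1, 0)), but C strictly increases along every unbounded feasible direction, so there is no improving ray and the minimum is attained at a vertex.

At the optimal vertex, 2x + 4y = 33 and 6x + 4y = 57.
Solving simultaneously gives x = 6, y = 21/4.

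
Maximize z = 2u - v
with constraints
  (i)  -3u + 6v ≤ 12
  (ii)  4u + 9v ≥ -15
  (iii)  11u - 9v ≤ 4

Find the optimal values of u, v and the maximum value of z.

Vertices and z = 2u - v:
  (-66/17, 1/17) → z = -133/17
  (44/13, 48/13) → z = 40/13
  (-11/15, -181/135) → z = -17/135

The binding constraints are -3u + 6v = 12 and 11u - 9v = 4.
Solving simultaneously gives u = 44/13, v = 48/13.

u = 44/13, v = 48/13, maximum z = 40/13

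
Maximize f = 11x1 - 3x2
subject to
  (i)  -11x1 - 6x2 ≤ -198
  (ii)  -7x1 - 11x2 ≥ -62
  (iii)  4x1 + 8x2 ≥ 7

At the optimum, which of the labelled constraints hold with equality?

(ii) and (iii)

Corner points and f = 11x1 - 3x2:
  (1806/79, -704/79) → f = 21978/79
  (771/32, -715/64) → f = 19107/64
  (419/12, -199/12) → f = 2603/6

The maximum is at (419/12, -199/12). Substituting into each constraint, equality holds for (ii) and (iii); the remaining constraints have slack.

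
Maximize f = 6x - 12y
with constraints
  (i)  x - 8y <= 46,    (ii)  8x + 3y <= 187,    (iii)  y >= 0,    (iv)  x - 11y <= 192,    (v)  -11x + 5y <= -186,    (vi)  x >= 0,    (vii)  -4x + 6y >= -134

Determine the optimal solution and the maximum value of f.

x = 187/8, y = 0, maximum f = 561/4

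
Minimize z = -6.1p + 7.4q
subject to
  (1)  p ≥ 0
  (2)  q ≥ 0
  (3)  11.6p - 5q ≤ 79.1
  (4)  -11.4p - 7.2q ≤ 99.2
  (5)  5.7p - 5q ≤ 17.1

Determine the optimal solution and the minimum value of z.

p = 3, q = 0, minimum z = -18.3

Extreme points and z = -6.1p + 7.4q:
  (0, 0) → z = 0
  (3, 0) → z = -183/10
  (620/59, 25251/2950) → z = -11213/14750
The feasible region is unbounded (it extends along (0, 1), (25, 58)), but z strictly increases along every unbounded feasible direction, so there is no improving ray and the minimum is attained at a vertex.

The binding constraints are q = 0 and 5.7p - 5q = 17.1.
Solving simultaneously gives p = 3, q = 0.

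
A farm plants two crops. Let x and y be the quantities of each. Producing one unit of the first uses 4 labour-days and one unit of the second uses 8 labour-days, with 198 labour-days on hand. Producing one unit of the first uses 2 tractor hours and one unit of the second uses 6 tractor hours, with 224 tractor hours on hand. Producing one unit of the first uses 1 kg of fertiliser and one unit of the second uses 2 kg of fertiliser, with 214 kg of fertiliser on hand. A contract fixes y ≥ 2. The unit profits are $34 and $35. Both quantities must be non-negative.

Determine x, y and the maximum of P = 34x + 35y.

The optimum lies where 4x + 8y = 198 and y = 2.
Solving simultaneously gives x = 91/2, y = 2.

x = 91/2, y = 2, maximum P = 1617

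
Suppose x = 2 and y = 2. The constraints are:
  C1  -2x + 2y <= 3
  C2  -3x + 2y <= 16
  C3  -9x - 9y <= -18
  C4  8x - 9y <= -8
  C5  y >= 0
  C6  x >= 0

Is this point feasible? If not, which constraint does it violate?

Constraint C4: 8x - 9y = -2, which is not ≤ -8. All other constraints are satisfied.

not feasible — violates C4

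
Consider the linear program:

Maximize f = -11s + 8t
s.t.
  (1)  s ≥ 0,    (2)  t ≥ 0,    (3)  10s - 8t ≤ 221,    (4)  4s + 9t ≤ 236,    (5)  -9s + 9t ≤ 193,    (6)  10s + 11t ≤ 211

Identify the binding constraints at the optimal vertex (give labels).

(1) and (6)

Corner points and f = -11s + 8t:
  (0, 0) → f = 0
  (0, 211/11) → f = 1688/11
  (211/10, 0) → f = -2321/10

The maximum is at (0, 211/11). Substituting into each constraint, equality holds for (1) and (6); the remaining constraints have slack.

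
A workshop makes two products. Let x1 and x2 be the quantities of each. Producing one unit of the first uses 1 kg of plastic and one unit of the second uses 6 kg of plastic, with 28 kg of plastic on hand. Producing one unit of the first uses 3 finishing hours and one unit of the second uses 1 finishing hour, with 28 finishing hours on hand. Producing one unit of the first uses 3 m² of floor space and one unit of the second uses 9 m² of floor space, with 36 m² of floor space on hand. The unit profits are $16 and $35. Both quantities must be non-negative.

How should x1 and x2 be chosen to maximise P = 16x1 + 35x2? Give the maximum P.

x1 = 9, x2 = 1, maximum P = 179

The optimum lies where 3x1 + x2 = 28 and 3x1 + 9x2 = 36.
Solving simultaneously gives x1 = 9, x2 = 1.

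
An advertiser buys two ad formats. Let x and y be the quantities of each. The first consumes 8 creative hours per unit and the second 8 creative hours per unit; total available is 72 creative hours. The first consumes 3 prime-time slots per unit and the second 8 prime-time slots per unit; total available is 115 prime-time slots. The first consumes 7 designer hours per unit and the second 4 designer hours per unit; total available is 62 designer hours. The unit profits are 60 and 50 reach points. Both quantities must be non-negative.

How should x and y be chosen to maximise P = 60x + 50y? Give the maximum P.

x = 26/3, y = 1/3, maximum P = 1610/3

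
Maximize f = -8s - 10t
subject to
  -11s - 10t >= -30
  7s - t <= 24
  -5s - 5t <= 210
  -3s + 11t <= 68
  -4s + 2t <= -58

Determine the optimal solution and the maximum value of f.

Extreme points and f = -8s - 10t:
  (-9/4, -159/4) → f = 831/2
  (-1, -31) → f = 318
  (-13/3, -113/3) → f = 1234/3

s = -9/4, t = -159/4, maximum f = 831/2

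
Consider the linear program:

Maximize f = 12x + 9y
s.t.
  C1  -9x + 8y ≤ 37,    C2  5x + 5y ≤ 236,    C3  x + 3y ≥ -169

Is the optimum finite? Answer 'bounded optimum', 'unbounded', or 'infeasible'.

Corner points and f = 12x + 9y:
  (1703/85, 2309/85) → f = 41217/85
  (-209/5, -212/5) → f = -4416/5
  (1553/10, -1081/10) → f = 8907/10
The feasible region has finitely many vertices and no improving ray; the maximum is 8907/10 at (1553/10, -1081/10).

bounded optimum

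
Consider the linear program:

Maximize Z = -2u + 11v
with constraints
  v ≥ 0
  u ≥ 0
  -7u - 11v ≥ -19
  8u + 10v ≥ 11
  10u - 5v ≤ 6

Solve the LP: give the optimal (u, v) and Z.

Feasible corners and Z = -2u + 11v:
  (0, 19/11) → Z = 19
  (0, 11/10) → Z = 121/10
  (161/145, 148/145) → Z = 1306/145
  (23/28, 31/70) → Z = 113/35

u = 0, v = 19/11, maximum Z = 19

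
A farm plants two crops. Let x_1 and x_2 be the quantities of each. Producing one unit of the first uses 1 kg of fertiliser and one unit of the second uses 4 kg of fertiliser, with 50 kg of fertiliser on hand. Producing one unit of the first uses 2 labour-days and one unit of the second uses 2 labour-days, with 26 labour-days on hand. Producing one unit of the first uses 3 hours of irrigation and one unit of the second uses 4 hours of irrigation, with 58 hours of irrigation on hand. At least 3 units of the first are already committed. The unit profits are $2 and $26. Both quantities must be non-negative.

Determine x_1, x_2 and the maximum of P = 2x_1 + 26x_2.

x_1 = 3, x_2 = 10, maximum P = 266

The optimum lies where 2x_1 + 2x_2 = 26 and x_1 = 3.
Solving simultaneously gives x_1 = 3, x_2 = 10.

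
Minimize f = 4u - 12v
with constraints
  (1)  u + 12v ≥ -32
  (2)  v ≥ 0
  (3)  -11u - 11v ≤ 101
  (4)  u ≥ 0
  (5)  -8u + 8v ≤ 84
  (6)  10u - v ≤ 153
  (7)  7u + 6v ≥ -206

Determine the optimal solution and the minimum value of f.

u = 109/6, v = 86/3, minimum f = -814/3

At the optimal vertex, -8u + 8v = 84 and 10u - v = 153.
Solving simultaneously gives u = 109/6, v = 86/3.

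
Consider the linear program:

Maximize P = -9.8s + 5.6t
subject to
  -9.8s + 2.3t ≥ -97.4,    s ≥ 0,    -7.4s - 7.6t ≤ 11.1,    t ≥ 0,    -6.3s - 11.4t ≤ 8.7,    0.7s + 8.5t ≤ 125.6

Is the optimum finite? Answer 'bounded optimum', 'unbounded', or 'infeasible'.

Corner points and P = -9.8s + 5.6t:
  (487/49, 0) → P = -97.4
  (15954/1213, 16610/1213) → P = -316666/6065
  (0, 0) → P = 0
  (0, 1256/85) → P = 35168/425
The feasible region has finitely many vertices and no improving ray; the maximum is 35168/425 at (0, 1256/85).

bounded optimum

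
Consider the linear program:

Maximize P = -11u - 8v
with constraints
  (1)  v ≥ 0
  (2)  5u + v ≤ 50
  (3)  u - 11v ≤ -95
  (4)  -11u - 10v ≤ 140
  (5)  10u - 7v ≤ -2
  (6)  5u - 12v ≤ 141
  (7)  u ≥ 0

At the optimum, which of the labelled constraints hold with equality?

(3) and (7)

Vertices and P = -11u - 8v:
  (116/15, 34/3) → P = -2636/15
  (0, 50) → P = -400
  (643/103, 948/103) → P = -14657/103
  (0, 95/11) → P = -760/11

The maximum is at (0, 95/11). Substituting into each constraint, equality holds for (3) and (7); the remaining constraints have slack.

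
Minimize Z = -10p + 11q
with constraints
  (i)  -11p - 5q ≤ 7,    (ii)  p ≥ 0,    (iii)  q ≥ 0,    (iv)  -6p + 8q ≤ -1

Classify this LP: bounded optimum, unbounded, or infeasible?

unbounded

From the feasible point (1/6, 0), moving in the direction (8, 6) keeps every constraint satisfied while Z decreases without bound.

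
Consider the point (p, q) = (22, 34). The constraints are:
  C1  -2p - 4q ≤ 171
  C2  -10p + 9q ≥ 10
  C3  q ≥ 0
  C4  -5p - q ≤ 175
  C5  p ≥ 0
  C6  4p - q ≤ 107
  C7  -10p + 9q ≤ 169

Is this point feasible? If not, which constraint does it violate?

feasible

C1: -180 ≤ 171 ✓
C2: 86 ≥ 10 ✓
C3: 34 ≥ 0 ✓
C4: -144 ≤ 175 ✓
C5: 22 ≥ 0 ✓
C6: 54 ≤ 107 ✓
C7: 86 ≤ 169 ✓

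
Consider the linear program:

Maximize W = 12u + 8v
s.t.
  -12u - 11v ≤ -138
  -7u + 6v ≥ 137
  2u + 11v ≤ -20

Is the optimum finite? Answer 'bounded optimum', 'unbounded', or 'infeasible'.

infeasible

The boundaries -12u - 11v = -138 and -7u + 6v = 137 meet at (-679/149, 2610/149), but that point violates 2u + 11v ≤ -20. Every candidate vertex is excluded by some other constraint, so the feasible region is empty.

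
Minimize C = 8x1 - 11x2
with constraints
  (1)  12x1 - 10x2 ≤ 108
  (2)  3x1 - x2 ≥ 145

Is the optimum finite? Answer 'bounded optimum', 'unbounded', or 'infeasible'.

From the feasible point (671/9, 236/3), moving in the direction (1, 3) keeps every constraint satisfied while C decreases without bound.

unbounded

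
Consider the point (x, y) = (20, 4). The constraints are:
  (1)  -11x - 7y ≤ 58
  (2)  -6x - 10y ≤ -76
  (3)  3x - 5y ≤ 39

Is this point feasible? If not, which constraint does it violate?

not feasible — violates (3)

Constraint (3): 3x - 5y = 40, which is not ≤ 39. All other constraints are satisfied.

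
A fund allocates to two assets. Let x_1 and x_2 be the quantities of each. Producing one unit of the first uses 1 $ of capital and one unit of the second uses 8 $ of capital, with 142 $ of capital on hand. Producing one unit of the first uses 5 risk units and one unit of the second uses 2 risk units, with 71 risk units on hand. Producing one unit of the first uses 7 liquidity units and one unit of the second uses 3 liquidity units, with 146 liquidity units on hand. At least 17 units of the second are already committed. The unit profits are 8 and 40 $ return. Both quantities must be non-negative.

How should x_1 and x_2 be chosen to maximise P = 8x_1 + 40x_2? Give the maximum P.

Vertices and P = 8x_1 + 40x_2:
  (0, 71/4) → P = 710
  (0, 17) → P = 680
  (6, 17) → P = 728

x_1 = 6, x_2 = 17, maximum P = 728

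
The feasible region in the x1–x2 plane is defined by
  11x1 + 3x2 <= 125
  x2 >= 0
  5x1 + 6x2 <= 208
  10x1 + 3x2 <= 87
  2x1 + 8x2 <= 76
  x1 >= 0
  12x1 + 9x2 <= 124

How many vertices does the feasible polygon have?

Of the 21 pairwise boundary intersections, those satisfying every inequality are:
  (87/10, 0)
  (0, 0)
  (137/18, 98/27)
  (0, 19/2)
  (154/39, 332/39)

5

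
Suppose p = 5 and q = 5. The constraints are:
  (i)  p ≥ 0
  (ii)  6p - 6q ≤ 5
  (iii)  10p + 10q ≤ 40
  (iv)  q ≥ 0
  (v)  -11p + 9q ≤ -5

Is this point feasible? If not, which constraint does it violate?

not feasible — violates (iii)

Constraint (iii): 10p + 10q = 100, which is not ≤ 40. All other constraints are satisfied.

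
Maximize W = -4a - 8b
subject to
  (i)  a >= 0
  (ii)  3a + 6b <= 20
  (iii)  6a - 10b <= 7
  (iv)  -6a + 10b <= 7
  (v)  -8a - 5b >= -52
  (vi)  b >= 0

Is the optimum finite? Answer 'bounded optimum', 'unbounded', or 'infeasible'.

bounded optimum

Corner points and W = -4a - 8b:
  (0, 7/10) → W = -28/5
  (0, 0) → W = 0
  (11/3, 3/2) → W = -80/3
  (79/33, 47/22) → W = -80/3
  (7/6, 0) → W = -14/3
The feasible region has finitely many vertices and no improving ray; the maximum is 0 at (0, 0).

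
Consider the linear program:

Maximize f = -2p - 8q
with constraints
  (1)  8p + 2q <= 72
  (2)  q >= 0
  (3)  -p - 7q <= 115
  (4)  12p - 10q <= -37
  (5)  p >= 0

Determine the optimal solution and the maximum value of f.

Feasible corners and f = -2p - 8q:
  (323/52, 145/13) → f = -2643/26
  (0, 36) → f = -288
  (0, 37/10) → f = -148/5

At the optimal vertex, 12p - 10q = -37 and p = 0.
Solving simultaneously gives p = 0, q = 37/10.

p = 0, q = 37/10, maximum f = -148/5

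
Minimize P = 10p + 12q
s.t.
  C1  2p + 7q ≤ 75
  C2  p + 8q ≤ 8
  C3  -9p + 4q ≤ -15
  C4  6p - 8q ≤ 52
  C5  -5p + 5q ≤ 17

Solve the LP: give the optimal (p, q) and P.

p = -11/6, q = -63/8, minimum P = -677/6

Feasible corners and P = 10p + 12q:
  (2, 3/4) → P = 29
  (60/7, -1/14) → P = 594/7
  (-11/6, -63/8) → P = -677/6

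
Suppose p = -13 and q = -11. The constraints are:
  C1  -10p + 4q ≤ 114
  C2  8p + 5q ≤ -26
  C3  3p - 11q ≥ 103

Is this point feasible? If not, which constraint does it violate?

not feasible — violates C3

Constraint C3: 3p - 11q = 82, which is not ≥ 103. All other constraints are satisfied.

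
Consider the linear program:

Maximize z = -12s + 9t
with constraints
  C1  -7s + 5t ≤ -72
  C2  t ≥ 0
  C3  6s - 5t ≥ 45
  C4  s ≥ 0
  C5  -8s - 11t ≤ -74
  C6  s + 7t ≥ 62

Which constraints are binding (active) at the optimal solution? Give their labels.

Extreme points and z = -12s + 9t:
  (27, 117/5) → z = -567/5
  (407/27, 181/27) → z = -1085/9
  (62, 0) → z = -744
The feasible region is unbounded (it extends along (5, 6), (1, 0)), but z strictly decreases along every unbounded feasible direction, so there is no improving ray and the maximum is attained at a vertex.

The maximum is at (27, 117/5). Substituting into each constraint, equality holds for C1 and C3; the remaining constraints have slack.

C1 and C3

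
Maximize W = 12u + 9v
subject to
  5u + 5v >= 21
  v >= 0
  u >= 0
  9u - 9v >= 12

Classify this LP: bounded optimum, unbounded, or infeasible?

From the feasible point (21/5, 0), moving in the direction (9, 9) keeps every constraint satisfied while W increases without bound.

unbounded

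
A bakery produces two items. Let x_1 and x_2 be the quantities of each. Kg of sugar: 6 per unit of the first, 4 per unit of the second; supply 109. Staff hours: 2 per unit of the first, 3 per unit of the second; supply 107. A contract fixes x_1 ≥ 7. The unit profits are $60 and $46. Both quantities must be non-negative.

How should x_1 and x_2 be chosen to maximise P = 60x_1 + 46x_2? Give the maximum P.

Corner points and P = 60x_1 + 46x_2:
  (109/6, 0) → P = 1090
  (7, 0) → P = 420
  (7, 67/4) → P = 2381/2

At the optimal vertex, 6x_1 + 4x_2 = 109 and x_1 = 7.
Solving simultaneously gives x_1 = 7, x_2 = 67/4.

x_1 = 7, x_2 = 67/4, maximum P = 2381/2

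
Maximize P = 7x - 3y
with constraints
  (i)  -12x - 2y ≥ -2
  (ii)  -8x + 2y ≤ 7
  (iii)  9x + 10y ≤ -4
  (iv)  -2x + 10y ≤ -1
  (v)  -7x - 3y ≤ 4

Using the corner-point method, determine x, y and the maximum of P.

At the optimal vertex, -12x - 2y = -2 and -7x - 3y = 4.
Solving simultaneously gives x = 7/11, y = -31/11.

x = 7/11, y = -31/11, maximum P = 142/11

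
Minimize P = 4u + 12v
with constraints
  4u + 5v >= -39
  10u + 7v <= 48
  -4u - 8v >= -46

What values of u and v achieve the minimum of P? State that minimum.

Feasible corners and P = 4u + 12v:
  (513/22, -291/11) → P = -2466/11
  (-271/6, 85/3) → P = 478/3
  (31/26, 67/13) → P = 866/13

u = 513/22, v = -291/11, minimum P = -2466/11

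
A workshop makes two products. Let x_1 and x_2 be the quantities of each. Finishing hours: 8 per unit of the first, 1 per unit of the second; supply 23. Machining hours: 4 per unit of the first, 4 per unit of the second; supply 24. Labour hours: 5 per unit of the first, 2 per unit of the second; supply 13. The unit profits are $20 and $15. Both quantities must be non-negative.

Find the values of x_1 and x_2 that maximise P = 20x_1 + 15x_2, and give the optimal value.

Vertices and P = 20x_1 + 15x_2:
  (0, 0) → P = 0
  (0, 6) → P = 90
  (13/5, 0) → P = 52
  (1/3, 17/3) → P = 275/3

The binding constraints are 4x_1 + 4x_2 = 24 and 5x_1 + 2x_2 = 13.
Solving simultaneously gives x_1 = 1/3, x_2 = 17/3.

x_1 = 1/3, x_2 = 17/3, maximum P = 275/3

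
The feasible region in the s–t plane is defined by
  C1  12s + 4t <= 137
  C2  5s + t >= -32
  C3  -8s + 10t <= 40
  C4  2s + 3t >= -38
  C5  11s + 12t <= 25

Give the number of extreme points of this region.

5

Intersecting each pair of boundary lines and keeping only the points that satisfy every inequality leaves:
  (563/28, -365/14)
  (386/25, -1207/100)
  (-180/29, -28/29)
  (-58/13, -126/13)
  (-115/103, 320/103)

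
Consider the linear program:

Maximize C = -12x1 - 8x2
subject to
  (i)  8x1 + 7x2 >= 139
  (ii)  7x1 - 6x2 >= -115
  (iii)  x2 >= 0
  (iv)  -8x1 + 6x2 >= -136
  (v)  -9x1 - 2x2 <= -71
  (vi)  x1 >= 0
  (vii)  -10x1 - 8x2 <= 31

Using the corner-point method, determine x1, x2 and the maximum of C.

Extreme points and C = -12x1 - 8x2:
  (893/52, 3/13) → C = -2703/13
  (219/47, 683/47) → C = -8092/47
  (251, 312) → C = -5508
  (49/17, 383/17) → C = -3652/17

The optimum lies where 8x1 + 7x2 = 139 and -9x1 - 2x2 = -71.
Solving simultaneously gives x1 = 219/47, x2 = 683/47.

x1 = 219/47, x2 = 683/47, maximum C = -8092/47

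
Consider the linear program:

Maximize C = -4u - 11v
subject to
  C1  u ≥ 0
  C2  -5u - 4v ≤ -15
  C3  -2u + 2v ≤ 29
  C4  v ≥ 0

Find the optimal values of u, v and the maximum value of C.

Vertices and C = -4u - 11v:
  (0, 15/4) → C = -165/4
  (0, 29/2) → C = -319/2
  (3, 0) → C = -12
The feasible region is unbounded (it extends along (1, 1), (1, 0)), but C strictly decreases along every unbounded feasible direction, so there is no improving ray and the maximum is attained at a vertex.

At the optimal vertex, -5u - 4v = -15 and v = 0.
Solving simultaneously gives u = 3, v = 0.

u = 3, v = 0, maximum C = -12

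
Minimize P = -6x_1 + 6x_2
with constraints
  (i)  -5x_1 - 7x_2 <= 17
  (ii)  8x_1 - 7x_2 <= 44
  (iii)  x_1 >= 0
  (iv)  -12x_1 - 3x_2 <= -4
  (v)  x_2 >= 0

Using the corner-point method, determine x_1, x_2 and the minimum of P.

Vertices and P = -6x_1 + 6x_2:
  (11/2, 0) → P = -33
  (0, 4/3) → P = 8
  (1/3, 0) → P = -2
The feasible region is unbounded (it extends along (0, 1), (7, 8)), but P strictly increases along every unbounded feasible direction, so there is no improving ray and the minimum is attained at a vertex.

x_1 = 11/2, x_2 = 0, minimum P = -33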